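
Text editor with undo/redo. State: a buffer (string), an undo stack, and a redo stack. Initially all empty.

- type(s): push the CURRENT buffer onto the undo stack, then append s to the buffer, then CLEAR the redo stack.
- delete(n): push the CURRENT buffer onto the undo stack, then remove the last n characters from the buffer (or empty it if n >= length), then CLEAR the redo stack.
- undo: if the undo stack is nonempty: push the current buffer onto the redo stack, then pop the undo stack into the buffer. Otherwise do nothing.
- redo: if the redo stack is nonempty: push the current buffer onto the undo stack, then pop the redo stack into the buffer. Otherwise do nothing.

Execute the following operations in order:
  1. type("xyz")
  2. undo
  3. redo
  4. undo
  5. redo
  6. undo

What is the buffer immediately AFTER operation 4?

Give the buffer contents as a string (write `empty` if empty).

Answer: empty

Derivation:
After op 1 (type): buf='xyz' undo_depth=1 redo_depth=0
After op 2 (undo): buf='(empty)' undo_depth=0 redo_depth=1
After op 3 (redo): buf='xyz' undo_depth=1 redo_depth=0
After op 4 (undo): buf='(empty)' undo_depth=0 redo_depth=1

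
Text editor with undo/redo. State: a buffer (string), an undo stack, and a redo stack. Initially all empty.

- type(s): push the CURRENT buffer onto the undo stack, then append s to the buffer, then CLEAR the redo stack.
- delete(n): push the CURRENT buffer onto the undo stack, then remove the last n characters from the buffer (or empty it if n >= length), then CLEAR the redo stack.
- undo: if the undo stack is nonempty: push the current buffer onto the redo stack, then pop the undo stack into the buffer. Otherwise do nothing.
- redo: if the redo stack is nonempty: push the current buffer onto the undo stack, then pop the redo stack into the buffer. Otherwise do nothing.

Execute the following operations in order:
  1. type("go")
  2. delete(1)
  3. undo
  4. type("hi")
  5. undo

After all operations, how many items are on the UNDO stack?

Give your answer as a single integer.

Answer: 1

Derivation:
After op 1 (type): buf='go' undo_depth=1 redo_depth=0
After op 2 (delete): buf='g' undo_depth=2 redo_depth=0
After op 3 (undo): buf='go' undo_depth=1 redo_depth=1
After op 4 (type): buf='gohi' undo_depth=2 redo_depth=0
After op 5 (undo): buf='go' undo_depth=1 redo_depth=1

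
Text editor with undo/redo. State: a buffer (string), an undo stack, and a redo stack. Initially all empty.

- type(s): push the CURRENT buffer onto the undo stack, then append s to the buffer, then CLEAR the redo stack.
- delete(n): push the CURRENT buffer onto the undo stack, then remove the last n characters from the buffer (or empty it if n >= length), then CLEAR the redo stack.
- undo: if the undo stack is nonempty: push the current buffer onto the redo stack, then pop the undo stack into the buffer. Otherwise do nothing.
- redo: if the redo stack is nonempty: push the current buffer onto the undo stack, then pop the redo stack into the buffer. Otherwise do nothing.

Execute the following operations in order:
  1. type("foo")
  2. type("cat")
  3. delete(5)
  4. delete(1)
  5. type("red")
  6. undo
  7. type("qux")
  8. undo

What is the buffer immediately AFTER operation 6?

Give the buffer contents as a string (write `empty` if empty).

After op 1 (type): buf='foo' undo_depth=1 redo_depth=0
After op 2 (type): buf='foocat' undo_depth=2 redo_depth=0
After op 3 (delete): buf='f' undo_depth=3 redo_depth=0
After op 4 (delete): buf='(empty)' undo_depth=4 redo_depth=0
After op 5 (type): buf='red' undo_depth=5 redo_depth=0
After op 6 (undo): buf='(empty)' undo_depth=4 redo_depth=1

Answer: empty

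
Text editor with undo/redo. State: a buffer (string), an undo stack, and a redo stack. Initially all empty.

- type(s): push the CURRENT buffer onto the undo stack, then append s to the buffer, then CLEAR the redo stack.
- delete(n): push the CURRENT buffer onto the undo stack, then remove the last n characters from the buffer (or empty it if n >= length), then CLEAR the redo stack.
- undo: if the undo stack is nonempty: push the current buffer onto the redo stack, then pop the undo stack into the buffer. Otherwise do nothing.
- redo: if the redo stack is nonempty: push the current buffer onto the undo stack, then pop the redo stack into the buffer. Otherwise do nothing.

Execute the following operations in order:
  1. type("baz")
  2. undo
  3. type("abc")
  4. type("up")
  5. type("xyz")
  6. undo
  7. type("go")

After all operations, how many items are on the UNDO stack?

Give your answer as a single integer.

After op 1 (type): buf='baz' undo_depth=1 redo_depth=0
After op 2 (undo): buf='(empty)' undo_depth=0 redo_depth=1
After op 3 (type): buf='abc' undo_depth=1 redo_depth=0
After op 4 (type): buf='abcup' undo_depth=2 redo_depth=0
After op 5 (type): buf='abcupxyz' undo_depth=3 redo_depth=0
After op 6 (undo): buf='abcup' undo_depth=2 redo_depth=1
After op 7 (type): buf='abcupgo' undo_depth=3 redo_depth=0

Answer: 3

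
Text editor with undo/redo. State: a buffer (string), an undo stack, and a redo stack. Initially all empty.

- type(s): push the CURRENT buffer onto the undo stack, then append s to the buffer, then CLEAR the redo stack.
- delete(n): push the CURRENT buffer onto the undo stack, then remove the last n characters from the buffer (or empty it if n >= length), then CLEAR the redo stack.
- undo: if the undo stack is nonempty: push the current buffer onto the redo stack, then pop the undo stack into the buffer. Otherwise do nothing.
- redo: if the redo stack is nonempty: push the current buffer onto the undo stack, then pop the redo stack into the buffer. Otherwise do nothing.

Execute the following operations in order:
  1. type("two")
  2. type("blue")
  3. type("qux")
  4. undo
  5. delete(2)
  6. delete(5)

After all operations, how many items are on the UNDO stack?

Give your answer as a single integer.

After op 1 (type): buf='two' undo_depth=1 redo_depth=0
After op 2 (type): buf='twoblue' undo_depth=2 redo_depth=0
After op 3 (type): buf='twobluequx' undo_depth=3 redo_depth=0
After op 4 (undo): buf='twoblue' undo_depth=2 redo_depth=1
After op 5 (delete): buf='twobl' undo_depth=3 redo_depth=0
After op 6 (delete): buf='(empty)' undo_depth=4 redo_depth=0

Answer: 4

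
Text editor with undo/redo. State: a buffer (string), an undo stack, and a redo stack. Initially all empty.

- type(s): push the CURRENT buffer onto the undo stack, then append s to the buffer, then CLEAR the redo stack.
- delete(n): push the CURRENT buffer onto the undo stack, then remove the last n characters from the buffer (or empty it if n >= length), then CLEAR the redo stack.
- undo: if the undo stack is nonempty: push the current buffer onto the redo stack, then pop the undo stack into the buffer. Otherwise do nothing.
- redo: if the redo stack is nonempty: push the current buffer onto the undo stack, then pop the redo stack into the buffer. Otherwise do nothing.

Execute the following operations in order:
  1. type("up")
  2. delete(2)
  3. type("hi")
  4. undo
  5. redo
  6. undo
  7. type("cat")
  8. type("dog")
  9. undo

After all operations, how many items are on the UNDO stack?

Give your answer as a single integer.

Answer: 3

Derivation:
After op 1 (type): buf='up' undo_depth=1 redo_depth=0
After op 2 (delete): buf='(empty)' undo_depth=2 redo_depth=0
After op 3 (type): buf='hi' undo_depth=3 redo_depth=0
After op 4 (undo): buf='(empty)' undo_depth=2 redo_depth=1
After op 5 (redo): buf='hi' undo_depth=3 redo_depth=0
After op 6 (undo): buf='(empty)' undo_depth=2 redo_depth=1
After op 7 (type): buf='cat' undo_depth=3 redo_depth=0
After op 8 (type): buf='catdog' undo_depth=4 redo_depth=0
After op 9 (undo): buf='cat' undo_depth=3 redo_depth=1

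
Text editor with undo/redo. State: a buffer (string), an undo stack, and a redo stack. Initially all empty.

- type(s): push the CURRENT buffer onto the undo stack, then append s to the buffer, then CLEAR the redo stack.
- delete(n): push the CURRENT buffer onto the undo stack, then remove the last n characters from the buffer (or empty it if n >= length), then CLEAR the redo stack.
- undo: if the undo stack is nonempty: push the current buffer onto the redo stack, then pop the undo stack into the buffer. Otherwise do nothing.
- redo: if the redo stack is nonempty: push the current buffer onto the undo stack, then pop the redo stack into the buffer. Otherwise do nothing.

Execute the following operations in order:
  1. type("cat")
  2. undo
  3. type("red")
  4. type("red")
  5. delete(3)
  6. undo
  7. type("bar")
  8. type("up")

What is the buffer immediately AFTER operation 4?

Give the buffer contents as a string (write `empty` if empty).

Answer: redred

Derivation:
After op 1 (type): buf='cat' undo_depth=1 redo_depth=0
After op 2 (undo): buf='(empty)' undo_depth=0 redo_depth=1
After op 3 (type): buf='red' undo_depth=1 redo_depth=0
After op 4 (type): buf='redred' undo_depth=2 redo_depth=0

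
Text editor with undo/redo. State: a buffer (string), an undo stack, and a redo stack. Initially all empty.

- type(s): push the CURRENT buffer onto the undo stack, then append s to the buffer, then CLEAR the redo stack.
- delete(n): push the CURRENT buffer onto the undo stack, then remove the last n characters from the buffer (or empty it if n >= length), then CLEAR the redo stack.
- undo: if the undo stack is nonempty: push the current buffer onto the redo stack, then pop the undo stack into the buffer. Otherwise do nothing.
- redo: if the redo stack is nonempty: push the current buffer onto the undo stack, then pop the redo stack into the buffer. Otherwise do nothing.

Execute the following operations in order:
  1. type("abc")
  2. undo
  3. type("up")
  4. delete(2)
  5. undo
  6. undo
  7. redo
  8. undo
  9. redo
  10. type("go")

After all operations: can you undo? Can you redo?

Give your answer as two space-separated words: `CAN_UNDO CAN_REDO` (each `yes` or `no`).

After op 1 (type): buf='abc' undo_depth=1 redo_depth=0
After op 2 (undo): buf='(empty)' undo_depth=0 redo_depth=1
After op 3 (type): buf='up' undo_depth=1 redo_depth=0
After op 4 (delete): buf='(empty)' undo_depth=2 redo_depth=0
After op 5 (undo): buf='up' undo_depth=1 redo_depth=1
After op 6 (undo): buf='(empty)' undo_depth=0 redo_depth=2
After op 7 (redo): buf='up' undo_depth=1 redo_depth=1
After op 8 (undo): buf='(empty)' undo_depth=0 redo_depth=2
After op 9 (redo): buf='up' undo_depth=1 redo_depth=1
After op 10 (type): buf='upgo' undo_depth=2 redo_depth=0

Answer: yes no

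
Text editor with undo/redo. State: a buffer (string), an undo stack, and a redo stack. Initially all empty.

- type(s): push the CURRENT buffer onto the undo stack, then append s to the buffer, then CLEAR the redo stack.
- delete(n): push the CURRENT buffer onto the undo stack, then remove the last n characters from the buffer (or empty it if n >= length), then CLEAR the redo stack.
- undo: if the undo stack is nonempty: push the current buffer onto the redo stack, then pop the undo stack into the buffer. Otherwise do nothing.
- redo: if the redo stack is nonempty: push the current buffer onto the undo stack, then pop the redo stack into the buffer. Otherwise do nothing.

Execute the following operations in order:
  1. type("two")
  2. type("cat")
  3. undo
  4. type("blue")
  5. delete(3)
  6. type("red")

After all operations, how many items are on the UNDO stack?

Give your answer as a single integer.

After op 1 (type): buf='two' undo_depth=1 redo_depth=0
After op 2 (type): buf='twocat' undo_depth=2 redo_depth=0
After op 3 (undo): buf='two' undo_depth=1 redo_depth=1
After op 4 (type): buf='twoblue' undo_depth=2 redo_depth=0
After op 5 (delete): buf='twob' undo_depth=3 redo_depth=0
After op 6 (type): buf='twobred' undo_depth=4 redo_depth=0

Answer: 4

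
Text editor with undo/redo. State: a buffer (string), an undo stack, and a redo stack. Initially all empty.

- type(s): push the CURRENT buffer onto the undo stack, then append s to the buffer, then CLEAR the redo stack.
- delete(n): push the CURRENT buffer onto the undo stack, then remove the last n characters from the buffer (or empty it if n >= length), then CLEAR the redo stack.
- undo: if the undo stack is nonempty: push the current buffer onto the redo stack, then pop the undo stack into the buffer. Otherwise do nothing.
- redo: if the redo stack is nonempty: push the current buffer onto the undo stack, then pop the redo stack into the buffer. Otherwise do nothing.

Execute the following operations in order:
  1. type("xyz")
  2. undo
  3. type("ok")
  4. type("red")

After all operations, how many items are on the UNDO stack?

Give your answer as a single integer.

Answer: 2

Derivation:
After op 1 (type): buf='xyz' undo_depth=1 redo_depth=0
After op 2 (undo): buf='(empty)' undo_depth=0 redo_depth=1
After op 3 (type): buf='ok' undo_depth=1 redo_depth=0
After op 4 (type): buf='okred' undo_depth=2 redo_depth=0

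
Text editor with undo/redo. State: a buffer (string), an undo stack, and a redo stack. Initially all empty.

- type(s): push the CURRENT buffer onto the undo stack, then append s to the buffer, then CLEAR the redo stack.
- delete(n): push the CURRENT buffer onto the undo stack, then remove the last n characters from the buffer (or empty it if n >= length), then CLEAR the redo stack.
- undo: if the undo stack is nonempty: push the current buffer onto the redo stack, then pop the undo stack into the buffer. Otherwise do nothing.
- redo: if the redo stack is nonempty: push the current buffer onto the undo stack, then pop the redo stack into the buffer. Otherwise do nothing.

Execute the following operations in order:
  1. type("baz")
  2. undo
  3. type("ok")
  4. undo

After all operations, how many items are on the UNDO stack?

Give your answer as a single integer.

Answer: 0

Derivation:
After op 1 (type): buf='baz' undo_depth=1 redo_depth=0
After op 2 (undo): buf='(empty)' undo_depth=0 redo_depth=1
After op 3 (type): buf='ok' undo_depth=1 redo_depth=0
After op 4 (undo): buf='(empty)' undo_depth=0 redo_depth=1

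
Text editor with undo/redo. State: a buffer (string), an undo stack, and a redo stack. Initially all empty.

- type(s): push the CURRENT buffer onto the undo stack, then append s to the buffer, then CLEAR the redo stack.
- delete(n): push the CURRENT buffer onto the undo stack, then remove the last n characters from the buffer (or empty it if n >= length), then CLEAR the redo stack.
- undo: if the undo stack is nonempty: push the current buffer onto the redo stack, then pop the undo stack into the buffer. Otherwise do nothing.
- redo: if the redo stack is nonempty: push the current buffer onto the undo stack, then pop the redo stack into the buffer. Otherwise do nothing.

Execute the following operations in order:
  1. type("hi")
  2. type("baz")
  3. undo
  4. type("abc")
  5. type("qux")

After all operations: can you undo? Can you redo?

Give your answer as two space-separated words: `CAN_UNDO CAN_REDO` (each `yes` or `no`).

After op 1 (type): buf='hi' undo_depth=1 redo_depth=0
After op 2 (type): buf='hibaz' undo_depth=2 redo_depth=0
After op 3 (undo): buf='hi' undo_depth=1 redo_depth=1
After op 4 (type): buf='hiabc' undo_depth=2 redo_depth=0
After op 5 (type): buf='hiabcqux' undo_depth=3 redo_depth=0

Answer: yes no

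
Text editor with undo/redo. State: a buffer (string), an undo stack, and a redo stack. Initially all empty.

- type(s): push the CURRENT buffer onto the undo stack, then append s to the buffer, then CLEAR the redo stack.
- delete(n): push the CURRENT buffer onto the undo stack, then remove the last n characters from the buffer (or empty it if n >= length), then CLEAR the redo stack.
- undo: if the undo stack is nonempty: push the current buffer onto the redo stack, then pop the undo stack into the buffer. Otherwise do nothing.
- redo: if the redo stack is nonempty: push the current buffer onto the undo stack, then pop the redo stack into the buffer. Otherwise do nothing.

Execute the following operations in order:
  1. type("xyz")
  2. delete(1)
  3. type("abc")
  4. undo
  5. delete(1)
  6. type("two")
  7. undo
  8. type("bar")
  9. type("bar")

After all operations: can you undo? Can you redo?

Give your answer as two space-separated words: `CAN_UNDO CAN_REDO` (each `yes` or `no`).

After op 1 (type): buf='xyz' undo_depth=1 redo_depth=0
After op 2 (delete): buf='xy' undo_depth=2 redo_depth=0
After op 3 (type): buf='xyabc' undo_depth=3 redo_depth=0
After op 4 (undo): buf='xy' undo_depth=2 redo_depth=1
After op 5 (delete): buf='x' undo_depth=3 redo_depth=0
After op 6 (type): buf='xtwo' undo_depth=4 redo_depth=0
After op 7 (undo): buf='x' undo_depth=3 redo_depth=1
After op 8 (type): buf='xbar' undo_depth=4 redo_depth=0
After op 9 (type): buf='xbarbar' undo_depth=5 redo_depth=0

Answer: yes no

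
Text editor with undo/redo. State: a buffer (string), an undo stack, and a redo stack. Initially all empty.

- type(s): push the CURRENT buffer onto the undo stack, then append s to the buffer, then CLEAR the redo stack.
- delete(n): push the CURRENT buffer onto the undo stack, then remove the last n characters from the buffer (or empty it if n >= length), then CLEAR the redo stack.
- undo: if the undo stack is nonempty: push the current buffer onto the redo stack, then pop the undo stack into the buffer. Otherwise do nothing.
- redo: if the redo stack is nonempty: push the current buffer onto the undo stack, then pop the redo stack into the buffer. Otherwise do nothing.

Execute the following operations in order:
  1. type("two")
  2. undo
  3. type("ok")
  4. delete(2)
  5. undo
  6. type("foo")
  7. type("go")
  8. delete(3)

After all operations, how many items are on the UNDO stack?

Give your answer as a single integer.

Answer: 4

Derivation:
After op 1 (type): buf='two' undo_depth=1 redo_depth=0
After op 2 (undo): buf='(empty)' undo_depth=0 redo_depth=1
After op 3 (type): buf='ok' undo_depth=1 redo_depth=0
After op 4 (delete): buf='(empty)' undo_depth=2 redo_depth=0
After op 5 (undo): buf='ok' undo_depth=1 redo_depth=1
After op 6 (type): buf='okfoo' undo_depth=2 redo_depth=0
After op 7 (type): buf='okfoogo' undo_depth=3 redo_depth=0
After op 8 (delete): buf='okfo' undo_depth=4 redo_depth=0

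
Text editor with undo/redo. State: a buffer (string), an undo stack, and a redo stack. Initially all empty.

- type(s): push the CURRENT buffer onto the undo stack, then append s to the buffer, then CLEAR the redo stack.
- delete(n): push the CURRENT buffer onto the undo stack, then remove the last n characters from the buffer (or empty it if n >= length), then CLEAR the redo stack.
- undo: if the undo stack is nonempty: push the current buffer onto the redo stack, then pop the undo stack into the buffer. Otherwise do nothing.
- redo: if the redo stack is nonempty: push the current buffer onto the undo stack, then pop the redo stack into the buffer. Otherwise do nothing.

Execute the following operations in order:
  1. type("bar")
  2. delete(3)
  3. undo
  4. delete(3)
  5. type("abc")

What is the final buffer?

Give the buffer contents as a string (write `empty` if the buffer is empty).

Answer: abc

Derivation:
After op 1 (type): buf='bar' undo_depth=1 redo_depth=0
After op 2 (delete): buf='(empty)' undo_depth=2 redo_depth=0
After op 3 (undo): buf='bar' undo_depth=1 redo_depth=1
After op 4 (delete): buf='(empty)' undo_depth=2 redo_depth=0
After op 5 (type): buf='abc' undo_depth=3 redo_depth=0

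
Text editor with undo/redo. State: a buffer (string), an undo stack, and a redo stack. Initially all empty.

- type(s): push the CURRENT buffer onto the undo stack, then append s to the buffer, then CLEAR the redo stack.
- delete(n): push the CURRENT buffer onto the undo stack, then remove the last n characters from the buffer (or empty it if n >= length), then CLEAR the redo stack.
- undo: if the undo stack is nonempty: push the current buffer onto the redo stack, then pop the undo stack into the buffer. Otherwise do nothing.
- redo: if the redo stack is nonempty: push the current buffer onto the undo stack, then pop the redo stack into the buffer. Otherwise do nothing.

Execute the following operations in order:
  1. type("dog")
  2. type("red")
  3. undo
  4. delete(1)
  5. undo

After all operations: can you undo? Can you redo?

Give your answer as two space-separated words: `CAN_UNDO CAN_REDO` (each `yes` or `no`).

After op 1 (type): buf='dog' undo_depth=1 redo_depth=0
After op 2 (type): buf='dogred' undo_depth=2 redo_depth=0
After op 3 (undo): buf='dog' undo_depth=1 redo_depth=1
After op 4 (delete): buf='do' undo_depth=2 redo_depth=0
After op 5 (undo): buf='dog' undo_depth=1 redo_depth=1

Answer: yes yes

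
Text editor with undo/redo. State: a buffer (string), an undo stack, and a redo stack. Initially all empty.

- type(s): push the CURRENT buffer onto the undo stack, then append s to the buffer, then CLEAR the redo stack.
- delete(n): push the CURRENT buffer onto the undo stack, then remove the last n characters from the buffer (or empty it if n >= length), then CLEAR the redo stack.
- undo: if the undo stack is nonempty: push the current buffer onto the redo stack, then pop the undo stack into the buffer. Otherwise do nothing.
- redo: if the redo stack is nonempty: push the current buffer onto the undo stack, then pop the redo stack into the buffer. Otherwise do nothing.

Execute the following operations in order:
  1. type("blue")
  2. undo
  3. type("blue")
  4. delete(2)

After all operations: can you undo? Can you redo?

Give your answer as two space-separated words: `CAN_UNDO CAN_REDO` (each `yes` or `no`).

Answer: yes no

Derivation:
After op 1 (type): buf='blue' undo_depth=1 redo_depth=0
After op 2 (undo): buf='(empty)' undo_depth=0 redo_depth=1
After op 3 (type): buf='blue' undo_depth=1 redo_depth=0
After op 4 (delete): buf='bl' undo_depth=2 redo_depth=0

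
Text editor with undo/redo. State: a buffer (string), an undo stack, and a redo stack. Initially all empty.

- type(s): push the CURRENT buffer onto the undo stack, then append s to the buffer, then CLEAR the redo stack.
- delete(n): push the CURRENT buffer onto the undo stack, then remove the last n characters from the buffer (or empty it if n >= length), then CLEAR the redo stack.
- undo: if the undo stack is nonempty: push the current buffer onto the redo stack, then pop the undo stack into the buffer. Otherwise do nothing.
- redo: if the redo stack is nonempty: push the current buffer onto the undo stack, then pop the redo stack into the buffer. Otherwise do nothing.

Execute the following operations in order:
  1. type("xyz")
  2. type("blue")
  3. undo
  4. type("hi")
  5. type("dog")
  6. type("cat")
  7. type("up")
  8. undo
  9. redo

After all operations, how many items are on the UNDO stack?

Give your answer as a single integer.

After op 1 (type): buf='xyz' undo_depth=1 redo_depth=0
After op 2 (type): buf='xyzblue' undo_depth=2 redo_depth=0
After op 3 (undo): buf='xyz' undo_depth=1 redo_depth=1
After op 4 (type): buf='xyzhi' undo_depth=2 redo_depth=0
After op 5 (type): buf='xyzhidog' undo_depth=3 redo_depth=0
After op 6 (type): buf='xyzhidogcat' undo_depth=4 redo_depth=0
After op 7 (type): buf='xyzhidogcatup' undo_depth=5 redo_depth=0
After op 8 (undo): buf='xyzhidogcat' undo_depth=4 redo_depth=1
After op 9 (redo): buf='xyzhidogcatup' undo_depth=5 redo_depth=0

Answer: 5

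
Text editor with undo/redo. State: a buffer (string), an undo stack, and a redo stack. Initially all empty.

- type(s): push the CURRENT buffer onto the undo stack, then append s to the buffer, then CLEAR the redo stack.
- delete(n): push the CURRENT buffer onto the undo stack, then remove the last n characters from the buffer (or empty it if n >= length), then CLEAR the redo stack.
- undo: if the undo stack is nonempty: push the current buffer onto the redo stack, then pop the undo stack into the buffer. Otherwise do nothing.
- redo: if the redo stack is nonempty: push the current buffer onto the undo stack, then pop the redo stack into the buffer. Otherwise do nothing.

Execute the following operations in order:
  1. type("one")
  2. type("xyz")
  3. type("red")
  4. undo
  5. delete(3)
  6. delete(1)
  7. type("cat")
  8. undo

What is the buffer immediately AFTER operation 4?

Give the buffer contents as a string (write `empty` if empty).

After op 1 (type): buf='one' undo_depth=1 redo_depth=0
After op 2 (type): buf='onexyz' undo_depth=2 redo_depth=0
After op 3 (type): buf='onexyzred' undo_depth=3 redo_depth=0
After op 4 (undo): buf='onexyz' undo_depth=2 redo_depth=1

Answer: onexyz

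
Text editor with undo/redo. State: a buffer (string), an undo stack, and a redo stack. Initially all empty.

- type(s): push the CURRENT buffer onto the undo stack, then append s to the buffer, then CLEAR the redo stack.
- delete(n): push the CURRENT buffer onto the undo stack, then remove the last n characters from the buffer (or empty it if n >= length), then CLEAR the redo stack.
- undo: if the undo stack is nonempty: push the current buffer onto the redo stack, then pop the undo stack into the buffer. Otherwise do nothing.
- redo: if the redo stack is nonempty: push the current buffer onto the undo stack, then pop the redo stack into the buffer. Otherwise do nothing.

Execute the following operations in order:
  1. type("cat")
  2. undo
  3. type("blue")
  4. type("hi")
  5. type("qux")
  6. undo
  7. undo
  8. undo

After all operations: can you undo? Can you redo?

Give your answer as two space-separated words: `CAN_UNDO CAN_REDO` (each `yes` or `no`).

Answer: no yes

Derivation:
After op 1 (type): buf='cat' undo_depth=1 redo_depth=0
After op 2 (undo): buf='(empty)' undo_depth=0 redo_depth=1
After op 3 (type): buf='blue' undo_depth=1 redo_depth=0
After op 4 (type): buf='bluehi' undo_depth=2 redo_depth=0
After op 5 (type): buf='bluehiqux' undo_depth=3 redo_depth=0
After op 6 (undo): buf='bluehi' undo_depth=2 redo_depth=1
After op 7 (undo): buf='blue' undo_depth=1 redo_depth=2
After op 8 (undo): buf='(empty)' undo_depth=0 redo_depth=3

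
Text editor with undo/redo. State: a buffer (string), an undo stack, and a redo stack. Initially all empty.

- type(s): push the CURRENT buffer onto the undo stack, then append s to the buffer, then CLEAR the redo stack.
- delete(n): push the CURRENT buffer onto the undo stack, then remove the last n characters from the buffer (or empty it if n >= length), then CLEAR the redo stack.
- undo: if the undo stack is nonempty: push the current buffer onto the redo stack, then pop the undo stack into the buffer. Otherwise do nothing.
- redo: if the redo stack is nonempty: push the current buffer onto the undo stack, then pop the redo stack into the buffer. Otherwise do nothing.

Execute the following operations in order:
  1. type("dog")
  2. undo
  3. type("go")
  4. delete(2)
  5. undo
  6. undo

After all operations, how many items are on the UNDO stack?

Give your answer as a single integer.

Answer: 0

Derivation:
After op 1 (type): buf='dog' undo_depth=1 redo_depth=0
After op 2 (undo): buf='(empty)' undo_depth=0 redo_depth=1
After op 3 (type): buf='go' undo_depth=1 redo_depth=0
After op 4 (delete): buf='(empty)' undo_depth=2 redo_depth=0
After op 5 (undo): buf='go' undo_depth=1 redo_depth=1
After op 6 (undo): buf='(empty)' undo_depth=0 redo_depth=2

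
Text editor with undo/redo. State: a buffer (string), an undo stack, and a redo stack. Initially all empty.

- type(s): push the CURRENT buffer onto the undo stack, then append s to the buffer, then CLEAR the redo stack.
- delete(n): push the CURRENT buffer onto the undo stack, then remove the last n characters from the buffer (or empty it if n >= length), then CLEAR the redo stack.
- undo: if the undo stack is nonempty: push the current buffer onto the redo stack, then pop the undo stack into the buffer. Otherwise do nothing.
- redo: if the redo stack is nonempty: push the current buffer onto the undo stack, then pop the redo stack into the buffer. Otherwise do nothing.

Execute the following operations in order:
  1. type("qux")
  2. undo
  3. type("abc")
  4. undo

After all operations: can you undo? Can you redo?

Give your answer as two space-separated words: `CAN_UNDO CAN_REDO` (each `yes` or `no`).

After op 1 (type): buf='qux' undo_depth=1 redo_depth=0
After op 2 (undo): buf='(empty)' undo_depth=0 redo_depth=1
After op 3 (type): buf='abc' undo_depth=1 redo_depth=0
After op 4 (undo): buf='(empty)' undo_depth=0 redo_depth=1

Answer: no yes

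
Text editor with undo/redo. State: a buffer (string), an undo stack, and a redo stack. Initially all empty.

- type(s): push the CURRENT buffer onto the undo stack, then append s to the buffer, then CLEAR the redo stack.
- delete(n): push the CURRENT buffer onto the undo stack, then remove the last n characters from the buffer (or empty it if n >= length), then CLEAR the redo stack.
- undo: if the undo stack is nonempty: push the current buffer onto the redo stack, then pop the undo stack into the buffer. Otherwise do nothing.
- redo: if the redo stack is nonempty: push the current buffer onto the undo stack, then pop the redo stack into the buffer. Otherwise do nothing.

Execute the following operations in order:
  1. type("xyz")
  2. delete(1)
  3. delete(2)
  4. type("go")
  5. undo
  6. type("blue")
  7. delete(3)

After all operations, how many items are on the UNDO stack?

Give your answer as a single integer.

After op 1 (type): buf='xyz' undo_depth=1 redo_depth=0
After op 2 (delete): buf='xy' undo_depth=2 redo_depth=0
After op 3 (delete): buf='(empty)' undo_depth=3 redo_depth=0
After op 4 (type): buf='go' undo_depth=4 redo_depth=0
After op 5 (undo): buf='(empty)' undo_depth=3 redo_depth=1
After op 6 (type): buf='blue' undo_depth=4 redo_depth=0
After op 7 (delete): buf='b' undo_depth=5 redo_depth=0

Answer: 5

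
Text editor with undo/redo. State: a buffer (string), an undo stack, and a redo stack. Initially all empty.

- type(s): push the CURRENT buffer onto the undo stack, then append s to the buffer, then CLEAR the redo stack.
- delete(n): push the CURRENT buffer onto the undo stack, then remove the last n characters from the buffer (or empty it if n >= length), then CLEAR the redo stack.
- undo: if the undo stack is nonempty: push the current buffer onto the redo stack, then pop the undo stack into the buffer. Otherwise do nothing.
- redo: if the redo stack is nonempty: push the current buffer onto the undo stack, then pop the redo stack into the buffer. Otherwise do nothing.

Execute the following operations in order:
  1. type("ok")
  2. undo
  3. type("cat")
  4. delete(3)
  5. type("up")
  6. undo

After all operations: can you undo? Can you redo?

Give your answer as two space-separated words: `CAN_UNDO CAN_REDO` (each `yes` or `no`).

After op 1 (type): buf='ok' undo_depth=1 redo_depth=0
After op 2 (undo): buf='(empty)' undo_depth=0 redo_depth=1
After op 3 (type): buf='cat' undo_depth=1 redo_depth=0
After op 4 (delete): buf='(empty)' undo_depth=2 redo_depth=0
After op 5 (type): buf='up' undo_depth=3 redo_depth=0
After op 6 (undo): buf='(empty)' undo_depth=2 redo_depth=1

Answer: yes yes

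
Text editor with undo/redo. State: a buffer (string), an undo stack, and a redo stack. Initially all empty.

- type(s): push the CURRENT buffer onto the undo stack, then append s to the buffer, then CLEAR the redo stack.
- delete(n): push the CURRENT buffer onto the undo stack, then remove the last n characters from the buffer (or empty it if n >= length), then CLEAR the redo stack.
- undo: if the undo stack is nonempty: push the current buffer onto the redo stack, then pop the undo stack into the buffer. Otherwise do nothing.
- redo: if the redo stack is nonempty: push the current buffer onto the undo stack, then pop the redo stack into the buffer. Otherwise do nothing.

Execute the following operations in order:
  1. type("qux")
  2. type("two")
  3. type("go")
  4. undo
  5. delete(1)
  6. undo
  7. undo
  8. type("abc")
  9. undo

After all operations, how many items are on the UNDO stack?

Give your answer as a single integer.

After op 1 (type): buf='qux' undo_depth=1 redo_depth=0
After op 2 (type): buf='quxtwo' undo_depth=2 redo_depth=0
After op 3 (type): buf='quxtwogo' undo_depth=3 redo_depth=0
After op 4 (undo): buf='quxtwo' undo_depth=2 redo_depth=1
After op 5 (delete): buf='quxtw' undo_depth=3 redo_depth=0
After op 6 (undo): buf='quxtwo' undo_depth=2 redo_depth=1
After op 7 (undo): buf='qux' undo_depth=1 redo_depth=2
After op 8 (type): buf='quxabc' undo_depth=2 redo_depth=0
After op 9 (undo): buf='qux' undo_depth=1 redo_depth=1

Answer: 1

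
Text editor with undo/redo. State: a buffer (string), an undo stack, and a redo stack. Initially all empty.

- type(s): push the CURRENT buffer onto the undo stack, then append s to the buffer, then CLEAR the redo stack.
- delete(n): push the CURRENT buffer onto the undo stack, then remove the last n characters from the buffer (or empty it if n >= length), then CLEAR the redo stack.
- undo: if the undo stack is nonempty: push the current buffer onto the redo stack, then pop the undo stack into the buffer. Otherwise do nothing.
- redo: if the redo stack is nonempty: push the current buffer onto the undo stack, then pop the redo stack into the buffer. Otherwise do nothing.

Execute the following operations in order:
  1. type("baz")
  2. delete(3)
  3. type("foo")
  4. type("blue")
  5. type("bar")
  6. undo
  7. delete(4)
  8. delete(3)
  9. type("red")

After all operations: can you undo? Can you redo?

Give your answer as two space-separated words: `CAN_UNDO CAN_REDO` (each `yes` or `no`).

After op 1 (type): buf='baz' undo_depth=1 redo_depth=0
After op 2 (delete): buf='(empty)' undo_depth=2 redo_depth=0
After op 3 (type): buf='foo' undo_depth=3 redo_depth=0
After op 4 (type): buf='fooblue' undo_depth=4 redo_depth=0
After op 5 (type): buf='foobluebar' undo_depth=5 redo_depth=0
After op 6 (undo): buf='fooblue' undo_depth=4 redo_depth=1
After op 7 (delete): buf='foo' undo_depth=5 redo_depth=0
After op 8 (delete): buf='(empty)' undo_depth=6 redo_depth=0
After op 9 (type): buf='red' undo_depth=7 redo_depth=0

Answer: yes no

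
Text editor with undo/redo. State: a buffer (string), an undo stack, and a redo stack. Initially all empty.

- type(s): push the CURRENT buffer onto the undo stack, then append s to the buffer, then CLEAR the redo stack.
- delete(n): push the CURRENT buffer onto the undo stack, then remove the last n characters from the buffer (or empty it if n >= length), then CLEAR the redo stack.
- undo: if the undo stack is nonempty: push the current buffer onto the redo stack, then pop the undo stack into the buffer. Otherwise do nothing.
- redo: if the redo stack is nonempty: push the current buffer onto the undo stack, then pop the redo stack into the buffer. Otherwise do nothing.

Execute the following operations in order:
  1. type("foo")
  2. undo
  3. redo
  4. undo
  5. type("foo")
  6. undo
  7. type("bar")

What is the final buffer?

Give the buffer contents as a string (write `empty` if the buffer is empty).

After op 1 (type): buf='foo' undo_depth=1 redo_depth=0
After op 2 (undo): buf='(empty)' undo_depth=0 redo_depth=1
After op 3 (redo): buf='foo' undo_depth=1 redo_depth=0
After op 4 (undo): buf='(empty)' undo_depth=0 redo_depth=1
After op 5 (type): buf='foo' undo_depth=1 redo_depth=0
After op 6 (undo): buf='(empty)' undo_depth=0 redo_depth=1
After op 7 (type): buf='bar' undo_depth=1 redo_depth=0

Answer: bar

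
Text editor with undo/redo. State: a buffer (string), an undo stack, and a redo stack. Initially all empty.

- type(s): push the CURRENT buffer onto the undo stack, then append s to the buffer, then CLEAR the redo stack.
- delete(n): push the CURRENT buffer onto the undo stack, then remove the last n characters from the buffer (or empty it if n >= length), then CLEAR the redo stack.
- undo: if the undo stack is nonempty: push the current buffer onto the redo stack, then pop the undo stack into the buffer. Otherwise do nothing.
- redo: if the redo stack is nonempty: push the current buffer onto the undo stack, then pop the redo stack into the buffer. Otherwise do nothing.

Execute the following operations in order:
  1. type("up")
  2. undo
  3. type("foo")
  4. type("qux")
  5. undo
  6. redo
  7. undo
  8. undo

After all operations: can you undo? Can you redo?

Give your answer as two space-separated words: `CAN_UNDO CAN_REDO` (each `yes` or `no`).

After op 1 (type): buf='up' undo_depth=1 redo_depth=0
After op 2 (undo): buf='(empty)' undo_depth=0 redo_depth=1
After op 3 (type): buf='foo' undo_depth=1 redo_depth=0
After op 4 (type): buf='fooqux' undo_depth=2 redo_depth=0
After op 5 (undo): buf='foo' undo_depth=1 redo_depth=1
After op 6 (redo): buf='fooqux' undo_depth=2 redo_depth=0
After op 7 (undo): buf='foo' undo_depth=1 redo_depth=1
After op 8 (undo): buf='(empty)' undo_depth=0 redo_depth=2

Answer: no yes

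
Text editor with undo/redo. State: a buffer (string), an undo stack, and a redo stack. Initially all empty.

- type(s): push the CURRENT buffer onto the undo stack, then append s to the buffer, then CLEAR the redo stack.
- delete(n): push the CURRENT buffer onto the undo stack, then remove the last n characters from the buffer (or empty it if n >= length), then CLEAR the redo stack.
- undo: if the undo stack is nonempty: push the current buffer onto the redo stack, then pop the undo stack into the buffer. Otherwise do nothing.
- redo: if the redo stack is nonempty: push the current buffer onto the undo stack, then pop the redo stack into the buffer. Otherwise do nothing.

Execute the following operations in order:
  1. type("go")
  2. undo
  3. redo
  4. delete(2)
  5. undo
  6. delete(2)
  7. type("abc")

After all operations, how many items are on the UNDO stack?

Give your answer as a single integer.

Answer: 3

Derivation:
After op 1 (type): buf='go' undo_depth=1 redo_depth=0
After op 2 (undo): buf='(empty)' undo_depth=0 redo_depth=1
After op 3 (redo): buf='go' undo_depth=1 redo_depth=0
After op 4 (delete): buf='(empty)' undo_depth=2 redo_depth=0
After op 5 (undo): buf='go' undo_depth=1 redo_depth=1
After op 6 (delete): buf='(empty)' undo_depth=2 redo_depth=0
After op 7 (type): buf='abc' undo_depth=3 redo_depth=0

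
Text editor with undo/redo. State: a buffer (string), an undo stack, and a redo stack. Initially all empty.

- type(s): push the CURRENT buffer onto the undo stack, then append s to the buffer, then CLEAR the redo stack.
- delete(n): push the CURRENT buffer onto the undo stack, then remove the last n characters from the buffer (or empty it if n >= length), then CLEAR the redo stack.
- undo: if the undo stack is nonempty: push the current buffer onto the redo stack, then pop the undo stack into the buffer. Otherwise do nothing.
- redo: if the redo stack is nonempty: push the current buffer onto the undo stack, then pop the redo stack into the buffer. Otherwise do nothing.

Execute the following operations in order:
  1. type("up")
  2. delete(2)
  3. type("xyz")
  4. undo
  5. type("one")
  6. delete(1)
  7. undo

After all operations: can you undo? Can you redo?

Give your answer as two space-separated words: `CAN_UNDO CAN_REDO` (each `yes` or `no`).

After op 1 (type): buf='up' undo_depth=1 redo_depth=0
After op 2 (delete): buf='(empty)' undo_depth=2 redo_depth=0
After op 3 (type): buf='xyz' undo_depth=3 redo_depth=0
After op 4 (undo): buf='(empty)' undo_depth=2 redo_depth=1
After op 5 (type): buf='one' undo_depth=3 redo_depth=0
After op 6 (delete): buf='on' undo_depth=4 redo_depth=0
After op 7 (undo): buf='one' undo_depth=3 redo_depth=1

Answer: yes yes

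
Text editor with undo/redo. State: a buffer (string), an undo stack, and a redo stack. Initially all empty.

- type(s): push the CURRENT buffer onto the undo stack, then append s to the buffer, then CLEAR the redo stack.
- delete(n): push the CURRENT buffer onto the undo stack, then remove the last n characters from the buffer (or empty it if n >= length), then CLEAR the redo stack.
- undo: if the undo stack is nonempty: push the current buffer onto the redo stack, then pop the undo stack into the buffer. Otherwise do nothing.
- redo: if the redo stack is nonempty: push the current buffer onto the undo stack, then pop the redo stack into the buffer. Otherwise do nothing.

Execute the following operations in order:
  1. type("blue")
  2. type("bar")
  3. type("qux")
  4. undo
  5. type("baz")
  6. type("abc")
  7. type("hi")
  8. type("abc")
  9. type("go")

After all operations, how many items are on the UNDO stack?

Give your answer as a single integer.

Answer: 7

Derivation:
After op 1 (type): buf='blue' undo_depth=1 redo_depth=0
After op 2 (type): buf='bluebar' undo_depth=2 redo_depth=0
After op 3 (type): buf='bluebarqux' undo_depth=3 redo_depth=0
After op 4 (undo): buf='bluebar' undo_depth=2 redo_depth=1
After op 5 (type): buf='bluebarbaz' undo_depth=3 redo_depth=0
After op 6 (type): buf='bluebarbazabc' undo_depth=4 redo_depth=0
After op 7 (type): buf='bluebarbazabchi' undo_depth=5 redo_depth=0
After op 8 (type): buf='bluebarbazabchiabc' undo_depth=6 redo_depth=0
After op 9 (type): buf='bluebarbazabchiabcgo' undo_depth=7 redo_depth=0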